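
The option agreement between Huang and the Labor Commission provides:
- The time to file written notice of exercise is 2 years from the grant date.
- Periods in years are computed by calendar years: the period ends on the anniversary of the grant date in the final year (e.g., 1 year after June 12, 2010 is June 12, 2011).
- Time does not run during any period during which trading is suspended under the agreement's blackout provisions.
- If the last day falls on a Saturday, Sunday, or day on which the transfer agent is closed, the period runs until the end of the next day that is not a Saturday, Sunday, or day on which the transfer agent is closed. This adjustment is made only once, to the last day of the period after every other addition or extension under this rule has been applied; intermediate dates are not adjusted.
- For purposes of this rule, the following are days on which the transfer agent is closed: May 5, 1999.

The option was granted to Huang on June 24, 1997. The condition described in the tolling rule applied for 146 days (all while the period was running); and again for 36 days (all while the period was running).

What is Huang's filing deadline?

December 23, 1999

2 years after June 24, 1997 is June 24, 1999.
Tolling adds 146 days: June 24, 1999 + 146 days = November 17, 1999.
Tolling adds 36 days: November 17, 1999 + 36 days = December 23, 1999.
December 23, 1999 is a Thursday and not a day on which the transfer agent is closed, so no extension applies.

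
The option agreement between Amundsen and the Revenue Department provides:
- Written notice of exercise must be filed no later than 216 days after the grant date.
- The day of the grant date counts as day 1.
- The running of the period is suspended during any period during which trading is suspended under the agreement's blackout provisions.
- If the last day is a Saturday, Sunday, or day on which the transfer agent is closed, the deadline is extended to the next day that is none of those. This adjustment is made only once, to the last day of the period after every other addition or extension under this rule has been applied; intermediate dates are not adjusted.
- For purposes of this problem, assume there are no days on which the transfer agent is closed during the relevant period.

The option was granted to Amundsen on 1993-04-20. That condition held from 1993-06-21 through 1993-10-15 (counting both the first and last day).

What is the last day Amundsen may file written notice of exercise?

March 18, 1994

Counting 1993-04-20 as day 1, day 216 is November 21, 1993.
From June 21, 1993 through October 15, 1993 inclusive is 117 days; tolling adds 117 days: November 21, 1993 + 117 days = March 18, 1994.
March 18, 1994 is a Friday and not a day on which the transfer agent is closed, so no extension applies.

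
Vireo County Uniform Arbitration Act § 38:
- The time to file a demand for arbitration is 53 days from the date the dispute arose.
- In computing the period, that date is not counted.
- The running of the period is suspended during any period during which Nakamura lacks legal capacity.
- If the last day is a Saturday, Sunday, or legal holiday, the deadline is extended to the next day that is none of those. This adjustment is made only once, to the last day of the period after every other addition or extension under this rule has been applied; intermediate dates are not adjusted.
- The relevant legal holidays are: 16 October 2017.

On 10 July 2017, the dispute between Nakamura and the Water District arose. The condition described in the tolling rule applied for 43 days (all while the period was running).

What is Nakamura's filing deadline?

October 17, 2017

53 days after 10 July 2017 is September 1, 2017.
Tolling adds 43 days: September 1, 2017 + 43 days = October 14, 2017.
October 14, 2017 is Saturday; October 15, 2017 is Sunday; October 16, 2017 is a listed holiday. The next qualifying day is October 17, 2017.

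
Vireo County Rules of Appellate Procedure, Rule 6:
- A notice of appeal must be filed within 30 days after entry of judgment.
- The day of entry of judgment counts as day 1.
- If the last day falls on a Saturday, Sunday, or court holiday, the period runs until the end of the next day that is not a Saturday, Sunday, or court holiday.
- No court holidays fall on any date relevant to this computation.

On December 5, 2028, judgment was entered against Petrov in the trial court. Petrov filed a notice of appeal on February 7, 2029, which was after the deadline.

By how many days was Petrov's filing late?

35 days

Counting December 5, 2028 as day 1, day 30 is January 3, 2029.
January 3, 2029 is a Wednesday and not a court holiday, so no extension applies.
The deadline is January 3, 2029; from January 3, 2029 to February 7, 2029 is 35 days.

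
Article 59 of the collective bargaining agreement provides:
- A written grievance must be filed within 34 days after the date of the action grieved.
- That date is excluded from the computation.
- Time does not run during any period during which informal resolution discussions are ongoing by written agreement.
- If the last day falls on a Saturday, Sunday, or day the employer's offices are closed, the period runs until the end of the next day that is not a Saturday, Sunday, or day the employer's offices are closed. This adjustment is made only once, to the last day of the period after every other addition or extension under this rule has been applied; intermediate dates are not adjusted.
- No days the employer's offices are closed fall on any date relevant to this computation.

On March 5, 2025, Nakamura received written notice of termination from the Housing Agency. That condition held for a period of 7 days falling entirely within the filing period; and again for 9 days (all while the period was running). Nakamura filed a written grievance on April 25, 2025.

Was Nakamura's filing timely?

No

34 days after March 5, 2025 is April 8, 2025.
Tolling adds 7 days: April 8, 2025 + 7 days = April 15, 2025.
Tolling adds 9 days: April 15, 2025 + 9 days = April 24, 2025.
April 24, 2025 is a Thursday and not a day the employer's offices are closed, so no extension applies.
The deadline is April 24, 2025; the filing on April 25, 2025 is after that date.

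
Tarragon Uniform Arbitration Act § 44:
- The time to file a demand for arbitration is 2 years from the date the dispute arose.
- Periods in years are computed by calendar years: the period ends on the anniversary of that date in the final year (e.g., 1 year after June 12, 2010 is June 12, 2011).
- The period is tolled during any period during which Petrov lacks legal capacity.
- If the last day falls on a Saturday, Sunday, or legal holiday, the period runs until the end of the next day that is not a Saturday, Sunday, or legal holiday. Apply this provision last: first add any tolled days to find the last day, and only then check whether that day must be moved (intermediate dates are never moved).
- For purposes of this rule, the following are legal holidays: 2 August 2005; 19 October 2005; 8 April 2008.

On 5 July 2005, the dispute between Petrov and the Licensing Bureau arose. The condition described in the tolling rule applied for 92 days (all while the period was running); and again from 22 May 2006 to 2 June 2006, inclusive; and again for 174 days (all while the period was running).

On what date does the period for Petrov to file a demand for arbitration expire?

April 9, 2008

2 years after 5 July 2005 is July 5, 2007.
Tolling adds 92 days: July 5, 2007 + 92 days = October 5, 2007.
From May 22, 2006 through June 2, 2006 inclusive is 12 days; tolling adds 12 days: October 5, 2007 + 12 days = October 17, 2007.
Tolling adds 174 days: October 17, 2007 + 174 days = April 8, 2008.
April 8, 2008 is a listed holiday. The next qualifying day is April 9, 2008.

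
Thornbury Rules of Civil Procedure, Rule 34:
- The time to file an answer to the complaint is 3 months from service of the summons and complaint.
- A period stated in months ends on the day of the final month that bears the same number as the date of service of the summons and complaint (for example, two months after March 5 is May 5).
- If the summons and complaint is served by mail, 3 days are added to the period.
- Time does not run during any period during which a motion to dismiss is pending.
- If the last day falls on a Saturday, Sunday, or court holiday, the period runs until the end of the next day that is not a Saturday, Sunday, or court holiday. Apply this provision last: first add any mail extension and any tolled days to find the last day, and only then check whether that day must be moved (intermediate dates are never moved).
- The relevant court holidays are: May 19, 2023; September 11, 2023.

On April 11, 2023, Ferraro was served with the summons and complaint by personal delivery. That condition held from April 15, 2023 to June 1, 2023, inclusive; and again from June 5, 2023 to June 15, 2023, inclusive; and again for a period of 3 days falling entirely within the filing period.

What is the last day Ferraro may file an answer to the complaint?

September 12, 2023

3 months after April 11, 2023 is July 11, 2023.
Service was not by mail, so no mail extension applies.
From April 15, 2023 through June 1, 2023 inclusive is 48 days; tolling adds 48 days: July 11, 2023 + 48 days = August 28, 2023.
From June 5, 2023 through June 15, 2023 inclusive is 11 days; tolling adds 11 days: August 28, 2023 + 11 days = September 8, 2023.
Tolling adds 3 days: September 8, 2023 + 3 days = September 11, 2023.
September 11, 2023 is a listed holiday. The next qualifying day is September 12, 2023.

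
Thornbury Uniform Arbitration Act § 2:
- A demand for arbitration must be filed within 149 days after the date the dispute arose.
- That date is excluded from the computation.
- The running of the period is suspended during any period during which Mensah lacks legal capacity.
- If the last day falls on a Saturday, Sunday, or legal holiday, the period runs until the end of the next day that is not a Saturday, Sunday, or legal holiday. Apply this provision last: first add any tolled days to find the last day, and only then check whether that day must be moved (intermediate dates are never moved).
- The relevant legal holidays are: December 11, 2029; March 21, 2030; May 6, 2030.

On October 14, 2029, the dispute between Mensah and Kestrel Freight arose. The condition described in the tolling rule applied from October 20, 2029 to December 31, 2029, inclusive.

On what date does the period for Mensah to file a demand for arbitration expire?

May 24, 2030

149 days after October 14, 2029 is March 12, 2030.
From October 20, 2029 through December 31, 2029 inclusive is 73 days; tolling adds 73 days: March 12, 2030 + 73 days = May 24, 2030.
May 24, 2030 is a Friday and not a legal holiday, so no extension applies.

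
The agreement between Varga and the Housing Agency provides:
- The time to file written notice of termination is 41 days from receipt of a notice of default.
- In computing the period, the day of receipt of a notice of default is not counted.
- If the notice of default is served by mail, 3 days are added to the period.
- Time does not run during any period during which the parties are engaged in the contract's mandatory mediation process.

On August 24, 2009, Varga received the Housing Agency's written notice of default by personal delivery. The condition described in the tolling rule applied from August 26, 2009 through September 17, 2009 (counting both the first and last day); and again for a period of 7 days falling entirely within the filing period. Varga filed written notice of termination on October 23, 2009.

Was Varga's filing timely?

41 days after August 24, 2009 is October 4, 2009.
Service was not by mail, so no mail extension applies.
From August 26, 2009 through September 17, 2009 inclusive is 23 days; tolling adds 23 days: October 4, 2009 + 23 days = October 27, 2009.
Tolling adds 7 days: October 27, 2009 + 7 days = November 3, 2009.
The deadline is November 3, 2009; the filing on October 23, 2009 is on or before that date.

Yes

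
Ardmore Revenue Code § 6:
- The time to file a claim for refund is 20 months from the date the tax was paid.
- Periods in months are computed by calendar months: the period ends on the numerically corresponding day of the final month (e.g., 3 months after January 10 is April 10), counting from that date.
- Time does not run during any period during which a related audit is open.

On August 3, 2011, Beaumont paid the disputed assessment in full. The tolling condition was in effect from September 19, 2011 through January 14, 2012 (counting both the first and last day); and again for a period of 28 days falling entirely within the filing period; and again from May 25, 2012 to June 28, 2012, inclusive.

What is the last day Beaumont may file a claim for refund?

October 1, 2013

20 months after August 3, 2011 is April 3, 2013.
From September 19, 2011 through January 14, 2012 inclusive is 118 days; tolling adds 118 days: April 3, 2013 + 118 days = July 30, 2013.
Tolling adds 28 days: July 30, 2013 + 28 days = August 27, 2013.
From May 25, 2012 through June 28, 2012 inclusive is 35 days; tolling adds 35 days: August 27, 2013 + 35 days = October 1, 2013.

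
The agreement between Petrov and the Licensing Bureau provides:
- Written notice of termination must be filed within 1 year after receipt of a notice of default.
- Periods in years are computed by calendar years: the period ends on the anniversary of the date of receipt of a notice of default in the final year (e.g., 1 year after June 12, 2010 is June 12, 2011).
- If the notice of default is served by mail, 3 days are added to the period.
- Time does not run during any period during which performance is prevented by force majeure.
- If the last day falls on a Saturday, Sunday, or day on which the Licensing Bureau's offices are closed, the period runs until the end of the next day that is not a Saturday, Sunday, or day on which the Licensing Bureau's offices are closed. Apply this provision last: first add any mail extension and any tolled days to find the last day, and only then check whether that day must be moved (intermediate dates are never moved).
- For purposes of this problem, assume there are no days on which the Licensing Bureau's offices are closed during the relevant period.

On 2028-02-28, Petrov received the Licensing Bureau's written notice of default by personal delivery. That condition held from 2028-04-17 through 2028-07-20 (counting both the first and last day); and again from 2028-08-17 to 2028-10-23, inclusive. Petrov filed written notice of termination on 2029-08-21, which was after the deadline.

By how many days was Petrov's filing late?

1 year after 2028-02-28 is February 28, 2029.
Service was not by mail, so no mail extension applies.
From April 17, 2028 through July 20, 2028 inclusive is 95 days; tolling adds 95 days: February 28, 2029 + 95 days = June 3, 2029.
From August 17, 2028 through October 23, 2028 inclusive is 68 days; tolling adds 68 days: June 3, 2029 + 68 days = August 10, 2029.
August 10, 2029 is a Friday and not a day on which the Licensing Bureau's offices are closed, so no extension applies.
The deadline is August 10, 2029; from August 10, 2029 to August 21, 2029 is 11 days.

11 days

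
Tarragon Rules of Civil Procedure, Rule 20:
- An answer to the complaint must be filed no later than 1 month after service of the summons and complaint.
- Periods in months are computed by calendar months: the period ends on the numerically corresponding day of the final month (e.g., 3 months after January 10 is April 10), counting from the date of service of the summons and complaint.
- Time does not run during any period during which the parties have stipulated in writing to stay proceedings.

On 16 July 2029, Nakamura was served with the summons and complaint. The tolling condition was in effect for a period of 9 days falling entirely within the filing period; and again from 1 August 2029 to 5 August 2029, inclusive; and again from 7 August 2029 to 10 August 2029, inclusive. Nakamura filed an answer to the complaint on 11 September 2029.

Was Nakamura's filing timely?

No

1 month after 16 July 2029 is August 16, 2029.
Tolling adds 9 days: August 16, 2029 + 9 days = August 25, 2029.
From August 1, 2029 through August 5, 2029 inclusive is 5 days; tolling adds 5 days: August 25, 2029 + 5 days = August 30, 2029.
From August 7, 2029 through August 10, 2029 inclusive is 4 days; tolling adds 4 days: August 30, 2029 + 4 days = September 3, 2029.
The deadline is September 3, 2029; the filing on September 11, 2029 is after that date.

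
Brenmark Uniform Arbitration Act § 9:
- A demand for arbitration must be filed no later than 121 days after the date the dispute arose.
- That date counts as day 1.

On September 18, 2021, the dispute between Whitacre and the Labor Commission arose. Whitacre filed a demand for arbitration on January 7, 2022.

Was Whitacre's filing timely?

Yes

Counting September 18, 2021 as day 1, day 121 is January 16, 2022.
The deadline is January 16, 2022; the filing on January 7, 2022 is on or before that date.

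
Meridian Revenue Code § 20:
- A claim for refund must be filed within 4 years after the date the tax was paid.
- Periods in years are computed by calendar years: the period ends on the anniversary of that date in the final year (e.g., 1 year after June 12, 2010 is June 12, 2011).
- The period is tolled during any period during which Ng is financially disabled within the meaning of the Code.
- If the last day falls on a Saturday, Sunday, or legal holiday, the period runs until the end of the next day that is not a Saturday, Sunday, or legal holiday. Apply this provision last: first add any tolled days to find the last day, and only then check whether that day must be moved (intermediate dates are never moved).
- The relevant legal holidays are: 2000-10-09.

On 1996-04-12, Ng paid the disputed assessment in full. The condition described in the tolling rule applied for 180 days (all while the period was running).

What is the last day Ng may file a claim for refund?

4 years after 1996-04-12 is April 12, 2000.
Tolling adds 180 days: April 12, 2000 + 180 days = October 9, 2000.
October 9, 2000 is a listed holiday. The next qualifying day is October 10, 2000.

October 10, 2000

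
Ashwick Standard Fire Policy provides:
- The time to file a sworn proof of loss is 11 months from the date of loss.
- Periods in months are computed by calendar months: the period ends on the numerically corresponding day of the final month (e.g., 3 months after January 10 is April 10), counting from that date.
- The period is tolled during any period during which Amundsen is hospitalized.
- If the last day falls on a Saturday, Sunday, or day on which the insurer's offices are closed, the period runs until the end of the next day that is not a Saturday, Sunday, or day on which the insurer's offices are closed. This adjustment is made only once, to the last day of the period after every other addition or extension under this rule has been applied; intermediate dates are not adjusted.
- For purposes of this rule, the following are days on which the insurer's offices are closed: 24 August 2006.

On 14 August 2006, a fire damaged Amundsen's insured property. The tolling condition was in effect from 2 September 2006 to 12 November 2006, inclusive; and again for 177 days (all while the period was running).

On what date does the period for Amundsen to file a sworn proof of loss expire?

11 months after 14 August 2006 is July 14, 2007.
From September 2, 2006 through November 12, 2006 inclusive is 72 days; tolling adds 72 days: July 14, 2007 + 72 days = September 24, 2007.
Tolling adds 177 days: September 24, 2007 + 177 days = March 19, 2008.
March 19, 2008 is a Wednesday and not a day on which the insurer's offices are closed, so no extension applies.

March 19, 2008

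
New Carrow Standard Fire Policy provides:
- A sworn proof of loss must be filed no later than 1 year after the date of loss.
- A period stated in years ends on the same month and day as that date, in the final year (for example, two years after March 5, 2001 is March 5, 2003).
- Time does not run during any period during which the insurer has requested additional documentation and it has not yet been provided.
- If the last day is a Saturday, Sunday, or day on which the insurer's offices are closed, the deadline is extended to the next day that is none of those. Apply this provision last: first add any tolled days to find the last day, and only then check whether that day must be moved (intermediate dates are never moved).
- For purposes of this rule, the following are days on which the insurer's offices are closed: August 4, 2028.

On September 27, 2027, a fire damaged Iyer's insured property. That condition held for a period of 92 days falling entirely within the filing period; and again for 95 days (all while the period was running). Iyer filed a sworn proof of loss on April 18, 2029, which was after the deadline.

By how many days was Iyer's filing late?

16 days

1 year after September 27, 2027 is September 27, 2028.
Tolling adds 92 days: September 27, 2028 + 92 days = December 28, 2028.
Tolling adds 95 days: December 28, 2028 + 95 days = April 2, 2029.
April 2, 2029 is a Monday and not a day on which the insurer's offices are closed, so no extension applies.
The deadline is April 2, 2029; from April 2, 2029 to April 18, 2029 is 16 days.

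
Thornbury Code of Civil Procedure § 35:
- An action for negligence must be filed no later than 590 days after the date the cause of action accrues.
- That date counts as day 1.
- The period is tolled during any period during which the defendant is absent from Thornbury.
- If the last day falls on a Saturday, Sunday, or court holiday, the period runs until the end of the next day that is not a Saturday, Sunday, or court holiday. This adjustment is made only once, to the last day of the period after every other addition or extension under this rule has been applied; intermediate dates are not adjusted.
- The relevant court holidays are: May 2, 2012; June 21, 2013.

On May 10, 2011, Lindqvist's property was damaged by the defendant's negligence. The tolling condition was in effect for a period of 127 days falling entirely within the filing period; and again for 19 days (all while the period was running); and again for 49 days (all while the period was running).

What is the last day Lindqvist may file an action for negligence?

Counting May 10, 2011 as day 1, day 590 is December 19, 2012.
Tolling adds 127 days: December 19, 2012 + 127 days = April 25, 2013.
Tolling adds 19 days: April 25, 2013 + 19 days = May 14, 2013.
Tolling adds 49 days: May 14, 2013 + 49 days = July 2, 2013.
July 2, 2013 is a Tuesday and not a court holiday, so no extension applies.

July 2, 2013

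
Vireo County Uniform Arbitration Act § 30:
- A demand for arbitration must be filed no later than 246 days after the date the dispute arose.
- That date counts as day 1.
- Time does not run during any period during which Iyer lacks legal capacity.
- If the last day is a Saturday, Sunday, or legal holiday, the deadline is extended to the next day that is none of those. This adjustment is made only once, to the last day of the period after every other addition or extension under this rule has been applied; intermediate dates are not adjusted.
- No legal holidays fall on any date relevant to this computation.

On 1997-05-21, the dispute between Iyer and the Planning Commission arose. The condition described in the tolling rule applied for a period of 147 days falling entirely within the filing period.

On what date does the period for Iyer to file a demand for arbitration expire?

Counting 1997-05-21 as day 1, day 246 is January 21, 1998.
Tolling adds 147 days: January 21, 1998 + 147 days = June 17, 1998.
June 17, 1998 is a Wednesday and not a legal holiday, so no extension applies.

June 17, 1998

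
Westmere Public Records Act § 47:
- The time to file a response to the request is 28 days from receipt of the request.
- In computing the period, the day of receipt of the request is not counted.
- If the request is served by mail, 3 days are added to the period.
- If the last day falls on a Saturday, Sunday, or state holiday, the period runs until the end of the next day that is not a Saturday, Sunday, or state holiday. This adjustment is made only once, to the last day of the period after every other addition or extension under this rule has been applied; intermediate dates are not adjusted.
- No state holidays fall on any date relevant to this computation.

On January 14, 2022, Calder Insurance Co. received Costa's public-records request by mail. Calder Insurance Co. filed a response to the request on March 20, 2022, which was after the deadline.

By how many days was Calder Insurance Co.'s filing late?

34 days

28 days after January 14, 2022 is February 11, 2022.
Service was by mail, adding 3 days: February 11, 2022 + 3 days = February 14, 2022.
February 14, 2022 is a Monday and not a state holiday, so no extension applies.
The deadline is February 14, 2022; from February 14, 2022 to March 20, 2022 is 34 days.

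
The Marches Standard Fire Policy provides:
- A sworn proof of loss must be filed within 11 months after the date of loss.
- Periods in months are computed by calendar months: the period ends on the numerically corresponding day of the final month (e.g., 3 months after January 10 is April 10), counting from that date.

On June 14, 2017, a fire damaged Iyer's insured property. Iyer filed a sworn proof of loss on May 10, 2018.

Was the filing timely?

11 months after June 14, 2017 is May 14, 2018.
The deadline is May 14, 2018; the filing on May 10, 2018 is on or before that date.

Yes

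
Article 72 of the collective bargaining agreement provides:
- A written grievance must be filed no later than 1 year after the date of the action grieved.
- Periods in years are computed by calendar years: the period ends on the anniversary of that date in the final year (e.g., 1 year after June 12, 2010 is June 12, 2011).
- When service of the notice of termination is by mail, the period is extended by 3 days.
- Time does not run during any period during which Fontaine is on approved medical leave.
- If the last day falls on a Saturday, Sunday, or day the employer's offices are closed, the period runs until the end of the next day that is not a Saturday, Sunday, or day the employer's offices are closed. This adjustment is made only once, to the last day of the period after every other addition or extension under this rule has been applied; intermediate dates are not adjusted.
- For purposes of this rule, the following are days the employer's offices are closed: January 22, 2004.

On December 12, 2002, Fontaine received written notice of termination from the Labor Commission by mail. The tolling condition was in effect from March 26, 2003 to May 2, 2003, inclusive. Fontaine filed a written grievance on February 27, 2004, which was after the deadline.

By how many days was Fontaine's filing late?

1 year after December 12, 2002 is December 12, 2003.
Service was by mail, adding 3 days: December 12, 2003 + 3 days = December 15, 2003.
From March 26, 2003 through May 2, 2003 inclusive is 38 days; tolling adds 38 days: December 15, 2003 + 38 days = January 22, 2004.
January 22, 2004 is a listed holiday. The next qualifying day is January 23, 2004.
The deadline is January 23, 2004; from January 23, 2004 to February 27, 2004 is 35 days.

35 days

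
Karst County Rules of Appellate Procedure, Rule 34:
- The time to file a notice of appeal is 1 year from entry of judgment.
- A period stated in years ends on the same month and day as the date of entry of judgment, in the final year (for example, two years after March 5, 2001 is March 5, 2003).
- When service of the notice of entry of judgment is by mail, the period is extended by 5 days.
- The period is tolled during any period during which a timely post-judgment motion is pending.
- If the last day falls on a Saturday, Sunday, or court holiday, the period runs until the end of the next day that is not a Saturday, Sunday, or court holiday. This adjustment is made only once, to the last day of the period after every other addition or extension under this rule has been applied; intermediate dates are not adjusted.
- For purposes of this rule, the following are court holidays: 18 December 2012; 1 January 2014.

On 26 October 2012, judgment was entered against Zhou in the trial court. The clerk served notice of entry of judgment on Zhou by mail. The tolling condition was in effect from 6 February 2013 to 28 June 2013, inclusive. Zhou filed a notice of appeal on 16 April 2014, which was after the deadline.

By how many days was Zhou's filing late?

1 year after 26 October 2012 is October 26, 2013.
Service was by mail, adding 5 days: October 26, 2013 + 5 days = October 31, 2013.
From February 6, 2013 through June 28, 2013 inclusive is 143 days; tolling adds 143 days: October 31, 2013 + 143 days = March 23, 2014.
March 23, 2014 is Sunday. The next qualifying day is March 24, 2014.
The deadline is March 24, 2014; from March 24, 2014 to April 16, 2014 is 23 days.

23 days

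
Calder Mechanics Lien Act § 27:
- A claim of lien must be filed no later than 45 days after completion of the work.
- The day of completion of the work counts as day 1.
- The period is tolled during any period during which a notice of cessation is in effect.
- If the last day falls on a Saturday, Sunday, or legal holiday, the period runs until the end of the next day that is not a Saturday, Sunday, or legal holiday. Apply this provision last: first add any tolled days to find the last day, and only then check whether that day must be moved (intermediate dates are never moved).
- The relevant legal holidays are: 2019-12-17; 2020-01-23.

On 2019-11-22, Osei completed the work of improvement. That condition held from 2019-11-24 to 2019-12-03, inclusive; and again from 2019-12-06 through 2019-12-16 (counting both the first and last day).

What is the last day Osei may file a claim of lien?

Counting 2019-11-22 as day 1, day 45 is January 5, 2020.
From November 24, 2019 through December 3, 2019 inclusive is 10 days; tolling adds 10 days: January 5, 2020 + 10 days = January 15, 2020.
From December 6, 2019 through December 16, 2019 inclusive is 11 days; tolling adds 11 days: January 15, 2020 + 11 days = January 26, 2020.
January 26, 2020 is Sunday. The next qualifying day is January 27, 2020.

January 27, 2020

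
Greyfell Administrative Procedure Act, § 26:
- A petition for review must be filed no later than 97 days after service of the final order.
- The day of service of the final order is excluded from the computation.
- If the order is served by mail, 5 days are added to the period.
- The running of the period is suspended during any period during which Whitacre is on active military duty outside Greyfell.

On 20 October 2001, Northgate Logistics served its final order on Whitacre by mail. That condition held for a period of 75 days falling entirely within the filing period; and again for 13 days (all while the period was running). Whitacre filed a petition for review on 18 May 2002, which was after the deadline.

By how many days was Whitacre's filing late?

20 days

97 days after 20 October 2001 is January 25, 2002.
Service was by mail, adding 5 days: January 25, 2002 + 5 days = January 30, 2002.
Tolling adds 75 days: January 30, 2002 + 75 days = April 15, 2002.
Tolling adds 13 days: April 15, 2002 + 13 days = April 28, 2002.
The deadline is April 28, 2002; from April 28, 2002 to May 18, 2002 is 20 days.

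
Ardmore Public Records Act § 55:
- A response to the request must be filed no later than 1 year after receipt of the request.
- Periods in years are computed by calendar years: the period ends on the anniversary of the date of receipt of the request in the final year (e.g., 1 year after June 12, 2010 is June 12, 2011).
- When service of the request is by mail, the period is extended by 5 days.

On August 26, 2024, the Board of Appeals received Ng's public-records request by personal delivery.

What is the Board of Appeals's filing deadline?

1 year after August 26, 2024 is August 26, 2025.
Service was not by mail, so no mail extension applies.

August 26, 2025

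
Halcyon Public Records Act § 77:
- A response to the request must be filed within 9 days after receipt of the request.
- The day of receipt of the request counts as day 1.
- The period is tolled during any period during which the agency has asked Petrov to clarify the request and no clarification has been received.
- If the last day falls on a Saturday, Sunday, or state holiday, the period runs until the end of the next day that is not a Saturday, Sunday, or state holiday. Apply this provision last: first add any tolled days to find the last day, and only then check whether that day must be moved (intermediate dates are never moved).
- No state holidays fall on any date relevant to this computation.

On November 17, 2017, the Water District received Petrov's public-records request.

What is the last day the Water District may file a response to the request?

November 27, 2017

Counting November 17, 2017 as day 1, day 9 is November 25, 2017.
November 25, 2017 is Saturday; November 26, 2017 is Sunday. The next qualifying day is November 27, 2017.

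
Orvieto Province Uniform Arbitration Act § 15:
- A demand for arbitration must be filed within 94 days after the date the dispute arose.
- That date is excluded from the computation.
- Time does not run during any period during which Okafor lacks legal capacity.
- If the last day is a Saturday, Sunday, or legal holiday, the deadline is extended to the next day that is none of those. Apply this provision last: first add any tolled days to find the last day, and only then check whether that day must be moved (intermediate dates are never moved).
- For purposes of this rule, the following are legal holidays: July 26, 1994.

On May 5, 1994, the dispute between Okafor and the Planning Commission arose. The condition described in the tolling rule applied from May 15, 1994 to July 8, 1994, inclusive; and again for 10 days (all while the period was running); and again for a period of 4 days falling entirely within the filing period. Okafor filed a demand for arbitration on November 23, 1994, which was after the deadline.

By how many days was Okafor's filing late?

37 days

94 days after May 5, 1994 is August 7, 1994.
From May 15, 1994 through July 8, 1994 inclusive is 55 days; tolling adds 55 days: August 7, 1994 + 55 days = October 1, 1994.
Tolling adds 10 days: October 1, 1994 + 10 days = October 11, 1994.
Tolling adds 4 days: October 11, 1994 + 4 days = October 15, 1994.
October 15, 1994 is Saturday; October 16, 1994 is Sunday. The next qualifying day is October 17, 1994.
The deadline is October 17, 1994; from October 17, 1994 to November 23, 1994 is 37 days.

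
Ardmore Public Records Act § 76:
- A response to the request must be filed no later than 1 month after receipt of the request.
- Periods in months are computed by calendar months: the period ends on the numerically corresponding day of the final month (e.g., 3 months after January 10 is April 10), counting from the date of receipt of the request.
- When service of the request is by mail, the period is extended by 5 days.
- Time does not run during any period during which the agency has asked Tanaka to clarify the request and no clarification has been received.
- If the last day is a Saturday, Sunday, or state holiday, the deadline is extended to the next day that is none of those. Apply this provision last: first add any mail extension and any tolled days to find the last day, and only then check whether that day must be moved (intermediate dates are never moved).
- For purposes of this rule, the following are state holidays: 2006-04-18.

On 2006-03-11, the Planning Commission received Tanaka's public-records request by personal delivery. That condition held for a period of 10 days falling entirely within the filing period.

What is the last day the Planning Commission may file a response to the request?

April 21, 2006

1 month after 2006-03-11 is April 11, 2006.
Service was not by mail, so no mail extension applies.
Tolling adds 10 days: April 11, 2006 + 10 days = April 21, 2006.
April 21, 2006 is a Friday and not a state holiday, so no extension applies.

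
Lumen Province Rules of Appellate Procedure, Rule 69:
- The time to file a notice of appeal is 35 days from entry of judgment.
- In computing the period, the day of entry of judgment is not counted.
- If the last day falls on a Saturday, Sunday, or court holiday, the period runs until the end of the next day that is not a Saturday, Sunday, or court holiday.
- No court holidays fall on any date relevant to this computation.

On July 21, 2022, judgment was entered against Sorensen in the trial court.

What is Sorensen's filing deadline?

August 25, 2022

35 days after July 21, 2022 is August 25, 2022.
August 25, 2022 is a Thursday and not a court holiday, so no extension applies.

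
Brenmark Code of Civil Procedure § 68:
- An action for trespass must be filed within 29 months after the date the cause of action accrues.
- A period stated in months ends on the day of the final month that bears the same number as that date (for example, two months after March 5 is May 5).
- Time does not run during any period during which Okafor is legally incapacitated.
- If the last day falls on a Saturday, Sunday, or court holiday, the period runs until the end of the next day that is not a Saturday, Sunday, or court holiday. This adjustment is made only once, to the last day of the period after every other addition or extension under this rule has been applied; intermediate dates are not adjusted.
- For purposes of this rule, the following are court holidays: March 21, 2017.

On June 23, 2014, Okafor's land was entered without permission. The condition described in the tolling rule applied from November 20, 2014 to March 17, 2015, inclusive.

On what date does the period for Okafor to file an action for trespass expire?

March 22, 2017

29 months after June 23, 2014 is November 23, 2016.
From November 20, 2014 through March 17, 2015 inclusive is 118 days; tolling adds 118 days: November 23, 2016 + 118 days = March 21, 2017.
March 21, 2017 is a listed holiday. The next qualifying day is March 22, 2017.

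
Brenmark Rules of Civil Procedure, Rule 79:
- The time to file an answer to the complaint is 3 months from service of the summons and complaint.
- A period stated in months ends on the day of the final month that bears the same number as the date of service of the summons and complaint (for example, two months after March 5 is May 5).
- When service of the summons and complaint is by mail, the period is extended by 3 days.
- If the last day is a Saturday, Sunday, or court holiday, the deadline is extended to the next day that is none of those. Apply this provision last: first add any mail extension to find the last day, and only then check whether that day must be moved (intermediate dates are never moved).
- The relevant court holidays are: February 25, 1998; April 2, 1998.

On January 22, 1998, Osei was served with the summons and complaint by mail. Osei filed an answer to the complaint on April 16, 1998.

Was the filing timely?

Yes

3 months after January 22, 1998 is April 22, 1998.
Service was by mail, adding 3 days: April 22, 1998 + 3 days = April 25, 1998.
April 25, 1998 is Saturday; April 26, 1998 is Sunday. The next qualifying day is April 27, 1998.
The deadline is April 27, 1998; the filing on April 16, 1998 is on or before that date.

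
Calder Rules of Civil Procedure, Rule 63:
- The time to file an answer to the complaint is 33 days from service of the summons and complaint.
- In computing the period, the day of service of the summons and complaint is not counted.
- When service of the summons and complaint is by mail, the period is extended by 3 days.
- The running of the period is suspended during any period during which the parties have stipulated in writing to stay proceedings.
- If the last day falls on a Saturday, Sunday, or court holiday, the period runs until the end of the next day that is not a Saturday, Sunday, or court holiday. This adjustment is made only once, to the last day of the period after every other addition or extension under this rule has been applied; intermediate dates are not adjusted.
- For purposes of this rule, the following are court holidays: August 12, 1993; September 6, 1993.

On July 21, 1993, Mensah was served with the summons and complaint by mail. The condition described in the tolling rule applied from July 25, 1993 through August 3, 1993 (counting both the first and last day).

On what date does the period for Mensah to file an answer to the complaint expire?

September 7, 1993

33 days after July 21, 1993 is August 23, 1993.
Service was by mail, adding 3 days: August 23, 1993 + 3 days = August 26, 1993.
From July 25, 1993 through August 3, 1993 inclusive is 10 days; tolling adds 10 days: August 26, 1993 + 10 days = September 5, 1993.
September 5, 1993 is Sunday; September 6, 1993 is a listed holiday. The next qualifying day is September 7, 1993.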